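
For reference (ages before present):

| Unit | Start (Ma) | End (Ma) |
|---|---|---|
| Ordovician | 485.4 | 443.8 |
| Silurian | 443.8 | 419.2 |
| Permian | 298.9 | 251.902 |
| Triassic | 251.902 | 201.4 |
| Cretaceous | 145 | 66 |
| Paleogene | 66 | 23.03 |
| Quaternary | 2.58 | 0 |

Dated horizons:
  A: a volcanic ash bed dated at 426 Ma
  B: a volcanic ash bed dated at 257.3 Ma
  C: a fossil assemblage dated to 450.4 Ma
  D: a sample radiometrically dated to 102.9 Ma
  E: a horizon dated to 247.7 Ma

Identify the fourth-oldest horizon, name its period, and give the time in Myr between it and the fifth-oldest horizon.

E, in the Triassic; 144.8 million years to D

Sorted oldest-first by Ma: C (450.4), A (426), B (257.3), E (247.7), D (102.9).
The fourth oldest is E at 247.7 Ma, which lies in 251.902–201.4 Ma: the Triassic.
The fifth oldest is D at 102.9 Ma; separation = |247.7 − 102.9| = 144.8 Myr.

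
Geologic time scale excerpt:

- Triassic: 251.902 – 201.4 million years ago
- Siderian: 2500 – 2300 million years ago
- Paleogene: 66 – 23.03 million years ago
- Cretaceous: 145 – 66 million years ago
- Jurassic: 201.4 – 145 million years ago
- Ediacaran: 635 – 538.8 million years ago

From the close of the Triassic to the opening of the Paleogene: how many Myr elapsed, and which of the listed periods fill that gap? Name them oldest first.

The Triassic closes at 201.4 Ma and the Paleogene opens at 66 Ma, so the interval is 201.4 − 66 = 135.4 Myr.
A period fits inside if it starts at or after 201.4 Ma and ends at or before 66 Ma; oldest first that gives Jurassic, Cretaceous.

135.4 million years; Jurassic, Cretaceous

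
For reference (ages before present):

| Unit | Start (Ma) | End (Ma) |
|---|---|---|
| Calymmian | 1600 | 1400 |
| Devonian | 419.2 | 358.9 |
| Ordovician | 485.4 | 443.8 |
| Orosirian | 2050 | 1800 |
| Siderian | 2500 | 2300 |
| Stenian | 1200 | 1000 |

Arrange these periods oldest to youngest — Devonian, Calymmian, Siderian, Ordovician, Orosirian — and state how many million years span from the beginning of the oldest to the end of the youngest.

Start ages (Ma): Siderian 2500, Orosirian 2050, Calymmian 1600, Ordovician 485.4, Devonian 419.2.
Ordered oldest to youngest: Siderian, Orosirian, Calymmian, Ordovician, Devonian.
Span = 2500 − 358.9 = 2141.1 Myr.

Siderian, Orosirian, Calymmian, Ordovician, Devonian; total span 2141.1 Myr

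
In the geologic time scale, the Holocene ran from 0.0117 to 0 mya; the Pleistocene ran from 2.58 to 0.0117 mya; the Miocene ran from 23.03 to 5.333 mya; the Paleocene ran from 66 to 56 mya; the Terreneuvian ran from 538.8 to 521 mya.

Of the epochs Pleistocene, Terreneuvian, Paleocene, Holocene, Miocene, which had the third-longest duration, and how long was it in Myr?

Paleocene, 10 million years

Durations: Pleistocene 2.5683; Terreneuvian 17.8; Paleocene 10; Holocene 0.0117; Miocene 17.697 Myr.
Sorted longest-first: Terreneuvian (17.8), Miocene (17.697), Paleocene (10), Pleistocene (2.5683), Holocene (0.0117).
The third longest is Paleocene at 10 Myr.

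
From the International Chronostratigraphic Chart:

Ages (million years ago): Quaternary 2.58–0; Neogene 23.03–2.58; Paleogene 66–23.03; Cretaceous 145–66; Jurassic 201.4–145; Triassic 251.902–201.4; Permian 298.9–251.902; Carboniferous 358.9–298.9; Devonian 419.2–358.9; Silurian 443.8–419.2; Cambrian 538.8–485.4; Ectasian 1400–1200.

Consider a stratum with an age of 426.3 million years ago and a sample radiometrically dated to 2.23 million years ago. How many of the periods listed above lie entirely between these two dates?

8

The older date is 426.3 Ma and the younger is 2.23 Ma.
Periods with start < 426.3 and end > 2.23 Ma: Devonian (419.2–358.9), Carboniferous (358.9–298.9), Permian (298.9–251.902), Triassic (251.902–201.4), Jurassic (201.4–145), Cretaceous (145–66), Paleogene (66–23.03), Neogene (23.03–2.58).
That is 8 complete periods.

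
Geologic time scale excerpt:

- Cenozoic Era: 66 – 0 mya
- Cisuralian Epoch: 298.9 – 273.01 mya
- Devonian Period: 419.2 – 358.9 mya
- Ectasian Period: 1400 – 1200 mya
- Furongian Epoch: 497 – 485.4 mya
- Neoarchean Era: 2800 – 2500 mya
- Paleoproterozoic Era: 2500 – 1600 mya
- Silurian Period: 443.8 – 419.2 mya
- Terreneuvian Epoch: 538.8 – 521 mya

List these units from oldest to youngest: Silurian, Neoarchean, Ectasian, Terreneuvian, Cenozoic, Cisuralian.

Neoarchean, Ectasian, Terreneuvian, Silurian, Cisuralian, Cenozoic

Read off each span (Ma): Silurian 443.8–419.2; Neoarchean 2800–2500; Ectasian 1400–1200; Terreneuvian 538.8–521; Cenozoic 66–0; Cisuralian 298.9–273.01.
Larger Ma is older, so oldest→youngest is Neoarchean, Ectasian, Terreneuvian, Silurian, Cisuralian, Cenozoic.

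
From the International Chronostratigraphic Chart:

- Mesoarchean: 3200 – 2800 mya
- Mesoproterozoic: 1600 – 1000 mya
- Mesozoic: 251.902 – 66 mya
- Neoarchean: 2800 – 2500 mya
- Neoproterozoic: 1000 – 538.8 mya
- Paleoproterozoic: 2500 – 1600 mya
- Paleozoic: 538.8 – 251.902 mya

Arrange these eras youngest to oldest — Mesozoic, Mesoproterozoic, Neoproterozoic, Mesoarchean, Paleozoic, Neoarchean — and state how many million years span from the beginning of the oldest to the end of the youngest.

Mesozoic → Paleozoic → Neoproterozoic → Mesoproterozoic → Neoarchean → Mesoarchean; total span 3134 Myr

Start ages (Ma): Mesoarchean 3200, Neoarchean 2800, Mesoproterozoic 1600, Neoproterozoic 1000, Paleozoic 538.8, Mesozoic 251.902.
Ordered youngest to oldest: Mesozoic, Paleozoic, Neoproterozoic, Mesoproterozoic, Neoarchean, Mesoarchean.
Span = 3200 − 66 = 3134 Myr.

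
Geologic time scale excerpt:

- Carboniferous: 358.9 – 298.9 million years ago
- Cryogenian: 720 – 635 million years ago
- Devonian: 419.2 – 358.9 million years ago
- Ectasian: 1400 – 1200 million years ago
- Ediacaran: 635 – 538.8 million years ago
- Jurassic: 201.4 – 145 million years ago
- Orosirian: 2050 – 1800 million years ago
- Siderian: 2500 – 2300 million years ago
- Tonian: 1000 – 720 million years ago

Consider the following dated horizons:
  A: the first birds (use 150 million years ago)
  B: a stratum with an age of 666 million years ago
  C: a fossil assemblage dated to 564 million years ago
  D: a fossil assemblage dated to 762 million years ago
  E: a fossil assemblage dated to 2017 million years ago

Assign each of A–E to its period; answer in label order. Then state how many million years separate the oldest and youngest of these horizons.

Match each age against the start–end ranges in the excerpt: A = 150 Ma → Jurassic (201.4–145); B = 666 Ma → Cryogenian (720–635); C = 564 Ma → Ediacaran (635–538.8); D = 762 Ma → Tonian (1000–720); E = 2017 Ma → Orosirian (2050–1800).
The largest age is 2017 Ma and the smallest is 150 Ma; their difference is 1867 Myr.

A — Jurassic; B — Cryogenian; C — Ediacaran; D — Tonian; E — Orosirian; span 1867 million years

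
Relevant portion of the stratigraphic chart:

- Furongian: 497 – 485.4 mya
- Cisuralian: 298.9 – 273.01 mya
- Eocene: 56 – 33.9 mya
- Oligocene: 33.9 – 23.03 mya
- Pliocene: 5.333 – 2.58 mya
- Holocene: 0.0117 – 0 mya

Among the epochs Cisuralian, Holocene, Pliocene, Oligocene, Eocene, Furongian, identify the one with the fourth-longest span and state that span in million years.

Oligocene, 10.87 million years

Start − end for each: Cisuralian 298.9 − 273.01 = 25.89; Holocene 0.0117 − 0 = 0.0117; Pliocene 5.333 − 2.58 = 2.753; Oligocene 33.9 − 23.03 = 10.87; Eocene 56 − 33.9 = 22.1; Furongian 497 − 485.4 = 11.6.
Ranking these from longest: Cisuralian > Eocene > Furongian > Oligocene > Pliocene > Holocene.
Position 4 in that ranking is Oligocene, which lasted 10.87 Myr.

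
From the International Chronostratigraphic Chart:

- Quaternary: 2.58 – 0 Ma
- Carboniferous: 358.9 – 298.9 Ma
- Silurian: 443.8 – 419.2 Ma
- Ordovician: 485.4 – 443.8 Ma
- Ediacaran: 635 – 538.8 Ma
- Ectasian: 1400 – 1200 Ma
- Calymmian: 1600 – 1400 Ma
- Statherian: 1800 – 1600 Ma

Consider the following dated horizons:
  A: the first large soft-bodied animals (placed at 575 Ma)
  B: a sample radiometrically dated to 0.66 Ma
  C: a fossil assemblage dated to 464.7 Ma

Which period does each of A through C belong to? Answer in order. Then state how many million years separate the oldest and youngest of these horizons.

A — Ediacaran; B — Quaternary; C — Ordovician; span 574.34 million years

A: 575 Ma lies in 635–538.8 Ma, so Ediacaran.
B: 0.66 Ma lies in 2.58–0 Ma, so Quaternary.
C: 464.7 Ma lies in 485.4–443.8 Ma, so Ordovician.
Oldest = 575 Ma, youngest = 0.66 Ma → span 574.34 Myr.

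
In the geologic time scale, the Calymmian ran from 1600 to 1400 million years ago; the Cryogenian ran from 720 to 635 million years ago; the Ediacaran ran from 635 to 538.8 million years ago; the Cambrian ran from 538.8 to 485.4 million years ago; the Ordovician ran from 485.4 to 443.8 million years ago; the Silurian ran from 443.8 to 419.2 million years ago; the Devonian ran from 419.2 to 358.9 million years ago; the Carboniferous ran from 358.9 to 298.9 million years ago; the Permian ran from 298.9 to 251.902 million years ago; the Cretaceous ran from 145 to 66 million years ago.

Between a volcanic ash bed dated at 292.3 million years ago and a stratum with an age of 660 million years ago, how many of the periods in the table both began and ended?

660 Ma sits inside the Cryogenian (720–635) and 292.3 Ma inside the Permian (298.9–251.902); neither of those is wholly between the two dates.
The listed periods lying completely between them are Ediacaran, Cambrian, Ordovician, Silurian, Devonian, Carboniferous — 6 in all.

6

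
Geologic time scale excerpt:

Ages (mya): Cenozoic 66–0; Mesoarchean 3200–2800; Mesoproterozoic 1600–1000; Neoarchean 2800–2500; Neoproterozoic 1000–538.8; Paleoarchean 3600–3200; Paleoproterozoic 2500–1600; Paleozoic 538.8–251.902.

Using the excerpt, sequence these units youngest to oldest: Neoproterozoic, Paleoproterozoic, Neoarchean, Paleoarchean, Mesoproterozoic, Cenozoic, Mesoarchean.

Read off each span (Ma): Neoproterozoic 1000–538.8; Paleoproterozoic 2500–1600; Neoarchean 2800–2500; Paleoarchean 3600–3200; Mesoproterozoic 1600–1000; Cenozoic 66–0; Mesoarchean 3200–2800.
Larger Ma is older, so oldest→youngest is Paleoarchean, Mesoarchean, Neoarchean, Paleoproterozoic, Mesoproterozoic, Neoproterozoic, Cenozoic; reverse it for youngest→oldest.

Cenozoic, then Neoproterozoic, then Mesoproterozoic, then Paleoproterozoic, then Neoarchean, then Mesoarchean, then Paleoarchean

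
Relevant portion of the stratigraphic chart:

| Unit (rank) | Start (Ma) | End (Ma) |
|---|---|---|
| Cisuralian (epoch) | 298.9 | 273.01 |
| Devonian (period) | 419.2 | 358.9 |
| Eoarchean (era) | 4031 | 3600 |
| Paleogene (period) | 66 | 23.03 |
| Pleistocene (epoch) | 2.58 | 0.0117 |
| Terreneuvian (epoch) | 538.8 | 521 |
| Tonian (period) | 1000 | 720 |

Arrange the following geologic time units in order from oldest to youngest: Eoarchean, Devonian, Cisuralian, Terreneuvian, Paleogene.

Read off each span (Ma): Eoarchean 4031–3600; Devonian 419.2–358.9; Cisuralian 298.9–273.01; Terreneuvian 538.8–521; Paleogene 66–23.03.
Larger Ma is older, so oldest→youngest is Eoarchean, Terreneuvian, Devonian, Cisuralian, Paleogene.

Eoarchean, Terreneuvian, Devonian, Cisuralian, Paleogene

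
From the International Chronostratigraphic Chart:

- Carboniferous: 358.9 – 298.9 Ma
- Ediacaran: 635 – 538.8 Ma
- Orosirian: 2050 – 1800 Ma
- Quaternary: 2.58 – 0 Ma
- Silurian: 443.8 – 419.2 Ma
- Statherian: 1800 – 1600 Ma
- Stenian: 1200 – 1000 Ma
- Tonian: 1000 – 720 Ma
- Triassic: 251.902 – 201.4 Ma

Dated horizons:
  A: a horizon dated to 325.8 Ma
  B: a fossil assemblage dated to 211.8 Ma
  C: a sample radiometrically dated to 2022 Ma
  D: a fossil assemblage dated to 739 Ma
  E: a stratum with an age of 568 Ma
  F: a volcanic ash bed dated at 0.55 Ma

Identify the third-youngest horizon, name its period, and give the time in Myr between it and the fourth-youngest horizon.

A, in the Carboniferous; 242.2 million years to E

Sorted youngest-first by Ma: F (0.55), B (211.8), A (325.8), E (568), D (739), C (2022).
The third youngest is A at 325.8 Ma, which lies in 358.9–298.9 Ma: the Carboniferous.
The fourth youngest is E at 568 Ma; separation = |325.8 − 568| = 242.2 Myr.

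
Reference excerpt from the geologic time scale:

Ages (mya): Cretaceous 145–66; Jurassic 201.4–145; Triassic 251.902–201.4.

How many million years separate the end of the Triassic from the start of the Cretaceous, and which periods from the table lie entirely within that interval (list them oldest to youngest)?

56.4 million years; Jurassic

End of Triassic = 201.4 Ma; start of Cretaceous = 145 Ma.
Gap = 201.4 − 145 = 56.4 Myr.
Periods wholly inside 201.4–145 Ma: Jurassic (201.4–145).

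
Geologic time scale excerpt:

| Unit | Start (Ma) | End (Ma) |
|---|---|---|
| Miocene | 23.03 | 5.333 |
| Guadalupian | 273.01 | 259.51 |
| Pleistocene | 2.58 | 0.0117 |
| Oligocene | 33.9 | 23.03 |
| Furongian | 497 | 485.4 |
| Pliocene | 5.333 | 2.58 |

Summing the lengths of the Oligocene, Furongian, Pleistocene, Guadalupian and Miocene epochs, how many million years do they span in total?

Duration is start − end for each: (33.9 − 23.03) + (497 − 485.4) + (2.58 − 0.0117) + (273.01 − 259.51) + (23.03 − 5.333).
That is 10.87 + 11.6 + 2.5683 + 13.5 + 17.697, which totals 56.2353 million years.

56.2353 million years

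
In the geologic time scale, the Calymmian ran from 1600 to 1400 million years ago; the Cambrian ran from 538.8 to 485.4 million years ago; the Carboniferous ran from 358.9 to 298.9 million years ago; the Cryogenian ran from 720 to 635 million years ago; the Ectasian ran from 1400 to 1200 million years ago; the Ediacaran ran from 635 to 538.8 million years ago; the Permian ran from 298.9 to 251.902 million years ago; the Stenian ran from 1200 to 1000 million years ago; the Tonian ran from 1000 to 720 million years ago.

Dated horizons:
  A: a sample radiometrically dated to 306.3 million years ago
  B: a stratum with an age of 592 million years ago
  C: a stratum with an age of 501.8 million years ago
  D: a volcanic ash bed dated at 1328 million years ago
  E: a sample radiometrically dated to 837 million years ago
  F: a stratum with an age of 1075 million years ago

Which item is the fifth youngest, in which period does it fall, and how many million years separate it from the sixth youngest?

F, in the Stenian; 253 million years to D

Smaller Ma means younger, so youngest first: A 306.3 < C 501.8 < B 592 < E 837 < F 1075 < D 1328.
Counting 5 along gives F (1075 Ma); the excerpt puts that inside the Stenian, 1200–1000 Ma.
Next in line is D (1328 Ma), and 1328 − 1075 = 253 Myr.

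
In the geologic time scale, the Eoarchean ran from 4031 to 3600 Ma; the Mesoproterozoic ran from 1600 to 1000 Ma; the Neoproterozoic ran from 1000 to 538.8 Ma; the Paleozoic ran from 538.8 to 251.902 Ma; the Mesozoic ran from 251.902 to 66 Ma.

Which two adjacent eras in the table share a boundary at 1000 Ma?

The Mesoproterozoic ends at 1000 Ma and the Neoproterozoic begins at 1000 Ma, so they share that boundary.

Mesoproterozoic and Neoproterozoic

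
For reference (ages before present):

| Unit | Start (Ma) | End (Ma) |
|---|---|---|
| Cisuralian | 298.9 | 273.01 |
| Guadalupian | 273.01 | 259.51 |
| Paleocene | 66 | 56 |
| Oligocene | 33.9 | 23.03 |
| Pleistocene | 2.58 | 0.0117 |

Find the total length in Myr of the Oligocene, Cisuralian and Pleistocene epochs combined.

39.3283 million years

Duration is start − end for each: (33.9 − 23.03) + (298.9 − 273.01) + (2.58 − 0.0117).
That is 10.87 + 25.89 + 2.5683, which totals 39.3283 million years.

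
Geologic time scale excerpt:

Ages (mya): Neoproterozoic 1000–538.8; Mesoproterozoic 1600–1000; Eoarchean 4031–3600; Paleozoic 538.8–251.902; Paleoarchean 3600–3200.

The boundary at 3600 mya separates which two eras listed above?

The Eoarchean ends at 3600 mya and the Paleoarchean begins at 3600 mya, so they share that boundary.

Eoarchean and Paleoarchean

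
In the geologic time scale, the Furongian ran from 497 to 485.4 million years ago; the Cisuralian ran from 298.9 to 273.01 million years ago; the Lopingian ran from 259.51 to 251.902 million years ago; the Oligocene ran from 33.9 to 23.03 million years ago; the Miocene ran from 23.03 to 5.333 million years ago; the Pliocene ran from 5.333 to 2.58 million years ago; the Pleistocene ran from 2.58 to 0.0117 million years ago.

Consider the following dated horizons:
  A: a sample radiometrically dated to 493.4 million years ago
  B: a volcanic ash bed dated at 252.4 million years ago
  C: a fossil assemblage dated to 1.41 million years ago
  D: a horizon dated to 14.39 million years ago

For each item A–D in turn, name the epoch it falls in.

A — Furongian; B — Lopingian; C — Pleistocene; D — Miocene

Match each age against the start–end ranges in the excerpt: A = 493.4 Ma → Furongian (497–485.4); B = 252.4 Ma → Lopingian (259.51–251.902); C = 1.41 Ma → Pleistocene (2.58–0.0117); D = 14.39 Ma → Miocene (23.03–5.333).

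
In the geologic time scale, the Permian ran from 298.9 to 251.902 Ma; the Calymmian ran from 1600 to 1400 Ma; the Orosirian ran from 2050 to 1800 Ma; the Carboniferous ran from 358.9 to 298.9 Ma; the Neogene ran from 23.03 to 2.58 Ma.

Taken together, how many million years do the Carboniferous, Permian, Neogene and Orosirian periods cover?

Duration is start − end for each: (358.9 − 298.9) + (298.9 − 251.902) + (23.03 − 2.58) + (2050 − 1800).
That is 60 + 46.998 + 20.45 + 250, which totals 377.448 million years.

377.448 million years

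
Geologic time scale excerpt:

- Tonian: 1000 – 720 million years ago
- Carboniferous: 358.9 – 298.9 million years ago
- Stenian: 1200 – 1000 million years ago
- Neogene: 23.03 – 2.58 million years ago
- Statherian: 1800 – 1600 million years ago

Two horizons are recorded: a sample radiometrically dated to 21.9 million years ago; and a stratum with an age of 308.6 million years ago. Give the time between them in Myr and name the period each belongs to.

286.7 million years apart; the first in the Neogene, the second in the Carboniferous

Elapsed time: 308.6 − 21.9 = 286.7 Myr.
21.9 Ma lies within 23.03–2.58 Ma: Neogene.
308.6 Ma lies within 358.9–298.9 Ma: Carboniferous.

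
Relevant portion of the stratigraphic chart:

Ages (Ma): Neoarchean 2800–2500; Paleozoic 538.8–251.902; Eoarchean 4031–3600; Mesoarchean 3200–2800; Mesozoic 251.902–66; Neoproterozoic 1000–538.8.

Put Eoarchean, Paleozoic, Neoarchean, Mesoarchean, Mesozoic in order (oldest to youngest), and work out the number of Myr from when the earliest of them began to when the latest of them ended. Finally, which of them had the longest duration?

Start ages (Ma): Eoarchean 4031, Mesoarchean 3200, Neoarchean 2800, Paleozoic 538.8, Mesozoic 251.902.
Ordered oldest to youngest: Eoarchean, Mesoarchean, Neoarchean, Paleozoic, Mesozoic.
Span = 4031 − 66 = 3965 Myr.
Durations: Neoarchean 300, Paleozoic 286.898, Mesozoic 185.902, Eoarchean 431, Mesoarchean 400 → longest is Eoarchean (431 Myr).

Eoarchean, Mesoarchean, Neoarchean, Paleozoic, Mesozoic; total span 3965 Myr; longest is Eoarchean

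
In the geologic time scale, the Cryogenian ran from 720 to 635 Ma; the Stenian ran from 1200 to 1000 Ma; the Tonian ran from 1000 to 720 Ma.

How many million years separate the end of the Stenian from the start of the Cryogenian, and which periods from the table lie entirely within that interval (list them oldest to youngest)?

End of Stenian = 1000 Ma; start of Cryogenian = 720 Ma.
Gap = 1000 − 720 = 280 Myr.
Periods wholly inside 1000–720 Ma: Tonian (1000–720).

280 million years; Tonian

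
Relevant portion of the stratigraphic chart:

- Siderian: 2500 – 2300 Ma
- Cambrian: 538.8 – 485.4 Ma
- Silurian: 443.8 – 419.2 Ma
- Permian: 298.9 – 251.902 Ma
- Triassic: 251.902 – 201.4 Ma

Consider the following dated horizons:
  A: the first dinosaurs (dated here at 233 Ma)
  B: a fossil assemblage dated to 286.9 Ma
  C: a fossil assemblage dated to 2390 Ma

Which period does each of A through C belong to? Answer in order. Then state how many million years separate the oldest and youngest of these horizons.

Match each age against the start–end ranges in the excerpt: A = 233 Ma → Triassic (251.902–201.4); B = 286.9 Ma → Permian (298.9–251.902); C = 2390 Ma → Siderian (2500–2300).
The largest age is 2390 Ma and the smallest is 233 Ma; their difference is 2157 Myr.

A — Triassic; B — Permian; C — Siderian; span 2157 million years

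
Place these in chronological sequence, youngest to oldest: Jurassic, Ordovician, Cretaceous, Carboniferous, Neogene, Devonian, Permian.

Era membership (oldest first within each) — Paleozoic: Ordovician, Devonian, Carboniferous, Permian; Mesozoic: Jurassic, Cretaceous; Cenozoic: Neogene. Paleozoic precedes Mesozoic, which precedes Cenozoic. Concatenating the groups in that era order and then reversing gives youngest to oldest.

Neogene, then Cretaceous, then Jurassic, then Permian, then Carboniferous, then Devonian, then Ordovician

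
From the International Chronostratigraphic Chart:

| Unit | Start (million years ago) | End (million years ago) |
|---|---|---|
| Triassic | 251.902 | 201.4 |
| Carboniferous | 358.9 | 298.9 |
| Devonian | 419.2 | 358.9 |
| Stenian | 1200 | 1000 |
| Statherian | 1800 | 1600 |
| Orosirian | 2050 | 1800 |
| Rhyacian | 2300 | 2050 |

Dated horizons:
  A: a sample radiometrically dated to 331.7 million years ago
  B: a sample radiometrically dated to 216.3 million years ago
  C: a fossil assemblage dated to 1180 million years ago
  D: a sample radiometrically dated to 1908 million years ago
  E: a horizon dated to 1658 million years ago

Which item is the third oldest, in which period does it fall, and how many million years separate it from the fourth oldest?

Larger Ma means older, so oldest first: D 1908 > E 1658 > C 1180 > A 331.7 > B 216.3.
Counting 3 along gives C (1180 Ma); the excerpt puts that inside the Stenian, 1200–1000 Ma.
Next in line is A (331.7 Ma), and 1180 − 331.7 = 848.3 Myr.

C, in the Stenian; 848.3 million years to A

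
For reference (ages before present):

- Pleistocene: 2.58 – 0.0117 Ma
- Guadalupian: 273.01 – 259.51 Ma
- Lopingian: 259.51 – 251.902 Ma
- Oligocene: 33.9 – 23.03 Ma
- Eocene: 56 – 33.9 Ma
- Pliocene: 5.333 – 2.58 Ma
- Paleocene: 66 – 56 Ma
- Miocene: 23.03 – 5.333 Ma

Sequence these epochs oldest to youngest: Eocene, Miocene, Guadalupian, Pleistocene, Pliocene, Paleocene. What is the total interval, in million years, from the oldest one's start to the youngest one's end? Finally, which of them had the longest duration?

Start ages (Ma): Guadalupian 273.01, Paleocene 66, Eocene 56, Miocene 23.03, Pliocene 5.333, Pleistocene 2.58.
Ordered oldest to youngest: Guadalupian, Paleocene, Eocene, Miocene, Pliocene, Pleistocene.
Span = 273.01 − 0.0117 = 272.9983 Myr.
Durations: Pleistocene 2.5683, Paleocene 10, Eocene 22.1, Guadalupian 13.5, Pliocene 2.753, Miocene 17.697 → longest is Eocene (22.1 Myr).

Guadalupian → Paleocene → Eocene → Miocene → Pliocene → Pleistocene; total span 272.9983 Myr; longest is Eocene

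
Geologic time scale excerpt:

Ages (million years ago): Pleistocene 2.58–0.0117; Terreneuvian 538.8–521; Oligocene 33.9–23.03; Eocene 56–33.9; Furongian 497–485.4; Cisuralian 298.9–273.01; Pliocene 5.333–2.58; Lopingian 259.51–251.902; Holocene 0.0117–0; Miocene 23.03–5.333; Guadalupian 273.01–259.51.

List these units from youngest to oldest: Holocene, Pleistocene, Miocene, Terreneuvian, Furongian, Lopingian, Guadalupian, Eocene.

Holocene, Pleistocene, Miocene, Eocene, Lopingian, Guadalupian, Furongian, Terreneuvian

The oldest of these is Terreneuvian (starts 538.8 Ma) and the youngest is Holocene (ends 0 Ma).
In between, by decreasing start age: Furongian (497), Guadalupian (273.01), Lopingian (259.51), Eocene (56), Miocene (23.03), Pleistocene (2.58).
Listing youngest first means reversing that sequence.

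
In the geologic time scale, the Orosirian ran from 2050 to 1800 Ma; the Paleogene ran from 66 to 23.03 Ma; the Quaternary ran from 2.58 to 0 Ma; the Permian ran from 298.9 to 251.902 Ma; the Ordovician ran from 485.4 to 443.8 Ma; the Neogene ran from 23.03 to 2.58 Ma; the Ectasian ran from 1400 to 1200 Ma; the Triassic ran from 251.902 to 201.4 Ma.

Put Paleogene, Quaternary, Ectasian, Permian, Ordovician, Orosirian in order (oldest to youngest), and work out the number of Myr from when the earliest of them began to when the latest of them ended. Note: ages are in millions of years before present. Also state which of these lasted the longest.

Start ages (Ma): Orosirian 2050, Ectasian 1400, Ordovician 485.4, Permian 298.9, Paleogene 66, Quaternary 2.58.
Ordered oldest to youngest: Orosirian, Ectasian, Ordovician, Permian, Paleogene, Quaternary.
Span = 2050 − 0 = 2050 Myr.
Durations: Ordovician 41.6, Orosirian 250, Ectasian 200, Quaternary 2.58, Permian 46.998, Paleogene 42.97 → longest is Orosirian (250 Myr).

Orosirian → Ectasian → Ordovician → Permian → Paleogene → Quaternary; total span 2050 Myr; longest is Orosirian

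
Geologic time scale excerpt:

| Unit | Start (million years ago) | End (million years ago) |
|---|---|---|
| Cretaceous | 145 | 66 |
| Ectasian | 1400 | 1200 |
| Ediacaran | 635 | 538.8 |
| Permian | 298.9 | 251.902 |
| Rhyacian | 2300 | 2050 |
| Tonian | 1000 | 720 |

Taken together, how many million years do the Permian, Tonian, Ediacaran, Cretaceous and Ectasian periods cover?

Duration is start − end for each: (298.9 − 251.902) + (1000 − 720) + (635 − 538.8) + (145 − 66) + (1400 − 1200).
That is 46.998 + 280 + 96.2 + 79 + 200, which totals 702.198 million years.

702.198 million years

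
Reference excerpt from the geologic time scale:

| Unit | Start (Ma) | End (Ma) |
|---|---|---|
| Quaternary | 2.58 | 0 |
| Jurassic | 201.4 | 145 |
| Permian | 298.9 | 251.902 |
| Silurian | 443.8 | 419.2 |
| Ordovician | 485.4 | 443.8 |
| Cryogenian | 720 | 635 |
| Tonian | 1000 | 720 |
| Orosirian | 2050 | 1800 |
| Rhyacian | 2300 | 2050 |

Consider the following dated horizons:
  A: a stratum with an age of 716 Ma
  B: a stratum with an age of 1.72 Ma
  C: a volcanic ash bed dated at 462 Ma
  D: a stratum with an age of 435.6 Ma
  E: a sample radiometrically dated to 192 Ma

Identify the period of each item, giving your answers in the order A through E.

A: 716 Ma lies in 720–635 Ma, so Cryogenian.
B: 1.72 Ma lies in 2.58–0 Ma, so Quaternary.
C: 462 Ma lies in 485.4–443.8 Ma, so Ordovician.
D: 435.6 Ma lies in 443.8–419.2 Ma, so Silurian.
E: 192 Ma lies in 201.4–145 Ma, so Jurassic.

A — Cryogenian; B — Quaternary; C — Ordovician; D — Silurian; E — Jurassic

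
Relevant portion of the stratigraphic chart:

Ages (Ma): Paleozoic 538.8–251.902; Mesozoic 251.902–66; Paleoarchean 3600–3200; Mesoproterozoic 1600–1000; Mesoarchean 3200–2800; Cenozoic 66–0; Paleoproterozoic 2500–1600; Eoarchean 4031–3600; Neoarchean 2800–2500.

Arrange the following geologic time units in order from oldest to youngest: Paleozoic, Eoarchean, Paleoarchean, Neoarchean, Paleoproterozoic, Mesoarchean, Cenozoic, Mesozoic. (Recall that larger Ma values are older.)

Eoarchean → Paleoarchean → Mesoarchean → Neoarchean → Paleoproterozoic → Paleozoic → Mesozoic → Cenozoic

Read off each span (Ma): Paleozoic 538.8–251.902; Eoarchean 4031–3600; Paleoarchean 3600–3200; Neoarchean 2800–2500; Paleoproterozoic 2500–1600; Mesoarchean 3200–2800; Cenozoic 66–0; Mesozoic 251.902–66.
Larger Ma is older, so oldest→youngest is Eoarchean, Paleoarchean, Mesoarchean, Neoarchean, Paleoproterozoic, Paleozoic, Mesozoic, Cenozoic.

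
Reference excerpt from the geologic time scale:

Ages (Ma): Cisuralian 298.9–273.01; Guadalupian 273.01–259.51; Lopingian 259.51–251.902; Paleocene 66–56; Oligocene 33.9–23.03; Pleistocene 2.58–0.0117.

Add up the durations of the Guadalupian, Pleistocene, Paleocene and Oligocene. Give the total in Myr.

Duration is start − end for each: (273.01 − 259.51) + (2.58 − 0.0117) + (66 − 56) + (33.9 − 23.03).
That is 13.5 + 2.5683 + 10 + 10.87, which totals 36.9383 million years.

36.9383 million years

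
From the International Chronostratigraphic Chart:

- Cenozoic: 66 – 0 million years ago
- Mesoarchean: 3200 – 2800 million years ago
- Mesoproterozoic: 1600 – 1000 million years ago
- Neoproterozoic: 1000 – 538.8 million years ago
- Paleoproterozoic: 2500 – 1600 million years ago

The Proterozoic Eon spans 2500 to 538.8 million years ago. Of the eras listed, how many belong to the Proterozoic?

Eras inside 2500–538.8 Ma: Paleoproterozoic, Mesoproterozoic, Neoproterozoic — 3 in total.

3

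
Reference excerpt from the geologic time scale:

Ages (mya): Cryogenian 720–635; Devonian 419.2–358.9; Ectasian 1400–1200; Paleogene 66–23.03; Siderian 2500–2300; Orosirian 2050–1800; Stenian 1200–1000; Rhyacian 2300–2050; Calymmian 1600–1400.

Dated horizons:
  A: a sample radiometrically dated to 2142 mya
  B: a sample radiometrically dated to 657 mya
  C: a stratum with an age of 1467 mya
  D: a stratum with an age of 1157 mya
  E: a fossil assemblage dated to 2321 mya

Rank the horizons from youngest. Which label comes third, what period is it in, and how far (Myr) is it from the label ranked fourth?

Smaller Ma means younger, so youngest first: B 657 < D 1157 < C 1467 < A 2142 < E 2321.
Counting 3 along gives C (1467 Ma); the excerpt puts that inside the Calymmian, 1600–1400 Ma.
Next in line is A (2142 Ma), and 2142 − 1467 = 675 Myr.

C, in the Calymmian; 675 million years to A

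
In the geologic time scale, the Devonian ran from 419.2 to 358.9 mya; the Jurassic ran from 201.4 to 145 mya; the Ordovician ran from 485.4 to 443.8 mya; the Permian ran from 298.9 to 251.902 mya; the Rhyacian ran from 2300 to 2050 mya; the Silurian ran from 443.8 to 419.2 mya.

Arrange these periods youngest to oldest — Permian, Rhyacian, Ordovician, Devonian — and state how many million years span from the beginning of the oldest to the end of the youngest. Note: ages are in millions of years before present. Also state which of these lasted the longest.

Permian, Devonian, Ordovician, Rhyacian; total span 2048.098 Myr; longest is Rhyacian

Start ages (Ma): Rhyacian 2300, Ordovician 485.4, Devonian 419.2, Permian 298.9.
Ordered youngest to oldest: Permian, Devonian, Ordovician, Rhyacian.
Span = 2300 − 251.902 = 2048.098 Myr.
Durations: Devonian 60.3, Permian 46.998, Ordovician 41.6, Rhyacian 250 → longest is Rhyacian (250 Myr).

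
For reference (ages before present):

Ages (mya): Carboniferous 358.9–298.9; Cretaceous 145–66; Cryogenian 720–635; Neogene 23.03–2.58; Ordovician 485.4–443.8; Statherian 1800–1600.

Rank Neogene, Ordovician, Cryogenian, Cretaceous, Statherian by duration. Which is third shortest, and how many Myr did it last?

Start − end for each: Neogene 23.03 − 2.58 = 20.45; Ordovician 485.4 − 443.8 = 41.6; Cryogenian 720 − 635 = 85; Cretaceous 145 − 66 = 79; Statherian 1800 − 1600 = 200.
Ranking these from shortest: Neogene < Ordovician < Cretaceous < Cryogenian < Statherian.
Position 3 in that ranking is Cretaceous, which lasted 79 Myr.

Cretaceous, 79 million years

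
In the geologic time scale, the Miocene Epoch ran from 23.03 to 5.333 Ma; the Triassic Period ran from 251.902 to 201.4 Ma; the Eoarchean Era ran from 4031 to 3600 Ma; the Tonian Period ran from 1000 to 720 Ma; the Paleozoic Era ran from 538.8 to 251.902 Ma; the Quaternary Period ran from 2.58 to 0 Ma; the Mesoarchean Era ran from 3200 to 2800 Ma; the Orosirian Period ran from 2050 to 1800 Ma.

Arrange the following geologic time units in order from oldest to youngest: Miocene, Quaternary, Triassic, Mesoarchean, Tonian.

Mesoarchean, Tonian, Triassic, Miocene, Quaternary

The oldest of these is Mesoarchean (starts 3200 Ma) and the youngest is Quaternary (ends 0 Ma).
In between, by decreasing start age: Tonian (1000), Triassic (251.902), Miocene (23.03).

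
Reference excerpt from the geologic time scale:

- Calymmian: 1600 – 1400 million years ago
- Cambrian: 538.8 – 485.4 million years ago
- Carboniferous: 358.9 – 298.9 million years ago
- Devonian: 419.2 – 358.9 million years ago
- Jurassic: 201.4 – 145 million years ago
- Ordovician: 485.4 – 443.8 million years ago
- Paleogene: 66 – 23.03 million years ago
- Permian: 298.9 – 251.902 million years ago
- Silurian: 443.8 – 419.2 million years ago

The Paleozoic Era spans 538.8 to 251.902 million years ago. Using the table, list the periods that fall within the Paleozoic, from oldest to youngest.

Cambrian, Ordovician, Silurian, Devonian, Carboniferous, Permian

Periods with both bounds inside 538.8–251.902 Ma: Cambrian (538.8–485.4), Ordovician (485.4–443.8), Silurian (443.8–419.2), Devonian (419.2–358.9), Carboniferous (358.9–298.9), Permian (298.9–251.902).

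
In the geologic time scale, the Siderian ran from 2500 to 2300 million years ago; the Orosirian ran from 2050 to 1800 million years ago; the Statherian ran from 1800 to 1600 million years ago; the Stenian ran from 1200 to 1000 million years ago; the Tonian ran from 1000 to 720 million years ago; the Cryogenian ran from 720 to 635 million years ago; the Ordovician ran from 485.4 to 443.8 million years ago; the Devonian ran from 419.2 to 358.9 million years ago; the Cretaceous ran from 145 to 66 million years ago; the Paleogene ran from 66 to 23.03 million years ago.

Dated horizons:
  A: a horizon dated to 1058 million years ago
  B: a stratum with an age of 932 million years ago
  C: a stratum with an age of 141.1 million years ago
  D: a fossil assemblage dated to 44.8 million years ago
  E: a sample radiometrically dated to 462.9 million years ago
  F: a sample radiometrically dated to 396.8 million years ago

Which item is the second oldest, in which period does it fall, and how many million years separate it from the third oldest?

Sorted oldest-first by Ma: A (1058), B (932), E (462.9), F (396.8), C (141.1), D (44.8).
The second oldest is B at 932 Ma, which lies in 1000–720 Ma: the Tonian.
The third oldest is E at 462.9 Ma; separation = |932 − 462.9| = 469.1 Myr.

B, in the Tonian; 469.1 million years to E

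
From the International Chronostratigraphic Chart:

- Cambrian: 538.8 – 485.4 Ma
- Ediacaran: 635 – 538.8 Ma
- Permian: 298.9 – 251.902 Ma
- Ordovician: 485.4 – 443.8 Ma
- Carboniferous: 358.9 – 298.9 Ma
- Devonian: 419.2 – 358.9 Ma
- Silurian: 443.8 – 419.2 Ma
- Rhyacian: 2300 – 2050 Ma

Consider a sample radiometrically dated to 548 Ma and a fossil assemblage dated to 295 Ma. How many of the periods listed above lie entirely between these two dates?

548 Ma sits inside the Ediacaran (635–538.8) and 295 Ma inside the Permian (298.9–251.902); neither of those is wholly between the two dates.
The listed periods lying completely between them are Cambrian, Ordovician, Silurian, Devonian, Carboniferous — 5 in all.

5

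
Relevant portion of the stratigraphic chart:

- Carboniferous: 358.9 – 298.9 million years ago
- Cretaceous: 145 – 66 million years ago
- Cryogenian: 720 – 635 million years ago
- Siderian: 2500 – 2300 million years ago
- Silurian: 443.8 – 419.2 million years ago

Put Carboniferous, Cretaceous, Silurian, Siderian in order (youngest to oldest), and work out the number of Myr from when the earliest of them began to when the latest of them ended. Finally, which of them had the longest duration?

Cretaceous → Carboniferous → Silurian → Siderian; total span 2434 Myr; longest is Siderian

Start ages (Ma): Siderian 2500, Silurian 443.8, Carboniferous 358.9, Cretaceous 145.
Ordered youngest to oldest: Cretaceous, Carboniferous, Silurian, Siderian.
Span = 2500 − 66 = 2434 Myr.
Durations: Cretaceous 79, Silurian 24.6, Siderian 200, Carboniferous 60 → longest is Siderian (200 Myr).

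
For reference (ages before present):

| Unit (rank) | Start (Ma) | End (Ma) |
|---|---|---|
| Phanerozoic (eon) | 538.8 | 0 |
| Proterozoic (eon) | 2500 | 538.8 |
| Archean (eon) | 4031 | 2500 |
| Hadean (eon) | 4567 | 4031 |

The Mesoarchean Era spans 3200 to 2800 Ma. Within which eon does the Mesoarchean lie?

The Mesoarchean (3200–2800 Ma) lies entirely within 4031–2500 Ma, the Archean Eon.

Archean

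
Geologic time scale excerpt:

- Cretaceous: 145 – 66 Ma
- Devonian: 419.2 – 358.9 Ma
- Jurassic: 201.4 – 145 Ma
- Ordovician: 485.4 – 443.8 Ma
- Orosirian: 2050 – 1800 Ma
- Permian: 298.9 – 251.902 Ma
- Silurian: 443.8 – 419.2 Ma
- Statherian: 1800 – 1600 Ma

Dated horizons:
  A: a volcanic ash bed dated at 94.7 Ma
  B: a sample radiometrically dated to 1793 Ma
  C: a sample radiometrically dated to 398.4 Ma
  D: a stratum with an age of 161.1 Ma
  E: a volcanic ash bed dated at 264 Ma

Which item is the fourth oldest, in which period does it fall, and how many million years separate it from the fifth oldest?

D, in the Jurassic; 66.4 million years to A

Sorted oldest-first by Ma: B (1793), C (398.4), E (264), D (161.1), A (94.7).
The fourth oldest is D at 161.1 Ma, which lies in 201.4–145 Ma: the Jurassic.
The fifth oldest is A at 94.7 Ma; separation = |161.1 − 94.7| = 66.4 Myr.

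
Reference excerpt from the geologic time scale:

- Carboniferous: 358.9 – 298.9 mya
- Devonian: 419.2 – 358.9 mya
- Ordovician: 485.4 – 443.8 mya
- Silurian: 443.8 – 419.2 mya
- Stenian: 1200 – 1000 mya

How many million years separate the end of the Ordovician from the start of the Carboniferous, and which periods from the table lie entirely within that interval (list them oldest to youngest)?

The Ordovician closes at 443.8 Ma and the Carboniferous opens at 358.9 Ma, so the interval is 443.8 − 358.9 = 84.9 Myr.
A period fits inside if it starts at or after 443.8 Ma and ends at or before 358.9 Ma; oldest first that gives Silurian, Devonian.

84.9 million years; Silurian, Devonian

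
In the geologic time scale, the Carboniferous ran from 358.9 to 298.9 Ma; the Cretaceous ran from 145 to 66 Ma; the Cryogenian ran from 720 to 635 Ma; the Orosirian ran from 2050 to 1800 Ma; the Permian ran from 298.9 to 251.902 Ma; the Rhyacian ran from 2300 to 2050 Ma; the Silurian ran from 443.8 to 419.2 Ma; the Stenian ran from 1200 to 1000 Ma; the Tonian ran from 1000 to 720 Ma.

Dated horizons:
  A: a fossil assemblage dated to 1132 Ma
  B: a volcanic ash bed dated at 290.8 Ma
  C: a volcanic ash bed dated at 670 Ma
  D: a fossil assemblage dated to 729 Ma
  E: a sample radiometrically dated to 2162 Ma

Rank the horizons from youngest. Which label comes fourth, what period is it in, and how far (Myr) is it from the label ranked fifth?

A, in the Stenian; 1030 million years to E

Sorted youngest-first by Ma: B (290.8), C (670), D (729), A (1132), E (2162).
The fourth youngest is A at 1132 Ma, which lies in 1200–1000 Ma: the Stenian.
The fifth youngest is E at 2162 Ma; separation = |1132 − 2162| = 1030 Myr.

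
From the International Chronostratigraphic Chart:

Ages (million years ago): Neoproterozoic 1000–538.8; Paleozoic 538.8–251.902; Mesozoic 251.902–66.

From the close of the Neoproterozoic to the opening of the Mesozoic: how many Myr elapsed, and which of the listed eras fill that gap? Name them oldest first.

The Neoproterozoic closes at 538.8 Ma and the Mesozoic opens at 251.902 Ma, so the interval is 538.8 − 251.902 = 286.898 Myr.
An era fits inside if it starts at or after 538.8 Ma and ends at or before 251.902 Ma; oldest first that gives Paleozoic.

286.898 million years; Paleozoic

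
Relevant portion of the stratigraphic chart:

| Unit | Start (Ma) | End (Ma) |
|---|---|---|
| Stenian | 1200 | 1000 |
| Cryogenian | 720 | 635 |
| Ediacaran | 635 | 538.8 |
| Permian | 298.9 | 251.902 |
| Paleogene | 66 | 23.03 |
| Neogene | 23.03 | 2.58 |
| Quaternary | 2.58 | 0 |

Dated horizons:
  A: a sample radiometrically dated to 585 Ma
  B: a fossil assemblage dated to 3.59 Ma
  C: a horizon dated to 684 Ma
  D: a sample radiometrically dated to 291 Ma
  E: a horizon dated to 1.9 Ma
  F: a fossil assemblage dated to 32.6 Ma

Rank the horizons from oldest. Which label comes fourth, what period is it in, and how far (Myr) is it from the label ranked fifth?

Larger Ma means older, so oldest first: C 684 > A 585 > D 291 > F 32.6 > B 3.59 > E 1.9.
Counting 4 along gives F (32.6 Ma); the excerpt puts that inside the Paleogene, 66–23.03 Ma.
Next in line is B (3.59 Ma), and 32.6 − 3.59 = 29.01 Myr.

F, in the Paleogene; 29.01 million years to B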